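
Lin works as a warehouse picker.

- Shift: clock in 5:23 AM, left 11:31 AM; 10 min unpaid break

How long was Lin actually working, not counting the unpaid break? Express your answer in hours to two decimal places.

5.97 hours

Shift: 5:23 AM–11:31 AM = 6 h 8 min; less 10 min break → 5 h 58 min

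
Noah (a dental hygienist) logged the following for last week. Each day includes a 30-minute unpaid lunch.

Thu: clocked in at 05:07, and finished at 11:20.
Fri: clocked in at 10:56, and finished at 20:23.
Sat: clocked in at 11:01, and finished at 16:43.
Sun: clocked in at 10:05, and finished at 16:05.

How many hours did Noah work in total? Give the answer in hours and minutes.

Thu: 05:07–11:20 = 6 h 13 min; less 30 min break → 5 h 43 min
Fri: 10:56–20:23 = 9 h 27 min; less 30 min break → 8 h 57 min
Sat: 11:01–16:43 = 5 h 42 min; less 30 min break → 5 h 12 min
Sun: 10:05–16:05 = 6 h 0 min; less 30 min break → 5 h 30 min
Total: 5 h 43 min + 8 h 57 min + 5 h 12 min + 5 h 30 min = 25 h 22 min.

25 h 22 min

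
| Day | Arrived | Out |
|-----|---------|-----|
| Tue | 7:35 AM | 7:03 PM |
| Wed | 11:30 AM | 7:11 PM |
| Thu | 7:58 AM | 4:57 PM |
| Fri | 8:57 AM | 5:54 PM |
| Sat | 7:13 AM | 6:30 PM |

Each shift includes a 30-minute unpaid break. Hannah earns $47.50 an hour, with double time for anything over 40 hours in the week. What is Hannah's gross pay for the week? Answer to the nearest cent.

Tue: 7:35 AM–7:03 PM = 11 h 28 min; less 30 min break → 10 h 58 min
Wed: 11:30 AM–7:11 PM = 7 h 41 min; less 30 min break → 7 h 11 min
Thu: 7:58 AM–4:57 PM = 8 h 59 min; less 30 min break → 8 h 29 min
Fri: 8:57 AM–5:54 PM = 8 h 57 min; less 30 min break → 8 h 27 min
Sat: 7:13 AM–6:30 PM = 11 h 17 min; less 30 min break → 10 h 47 min
Total worked: 45 h 52 min = 2752 min.
Regular 40 h 0 min = 2400 min at $47.50/h; overtime 5 h 52 min = 352 min at $95.00/h.
Pay = (2400 × $47.50 + 352 × $95.00) ÷ 60 = $2457.33.

$2457.33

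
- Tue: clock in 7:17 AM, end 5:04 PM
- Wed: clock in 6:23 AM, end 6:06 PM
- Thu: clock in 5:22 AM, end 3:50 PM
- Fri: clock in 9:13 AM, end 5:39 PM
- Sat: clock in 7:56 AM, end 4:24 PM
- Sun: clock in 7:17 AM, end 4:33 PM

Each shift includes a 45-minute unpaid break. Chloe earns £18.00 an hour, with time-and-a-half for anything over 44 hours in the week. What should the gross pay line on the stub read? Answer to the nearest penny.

Tue: 7:17 AM–5:04 PM = 9 h 47 min; less 45 min break → 9 h 2 min
Wed: 6:23 AM–6:06 PM = 11 h 43 min; less 45 min break → 10 h 58 min
Thu: 5:22 AM–3:50 PM = 10 h 28 min; less 45 min break → 9 h 43 min
Fri: 9:13 AM–5:39 PM = 8 h 26 min; less 45 min break → 7 h 41 min
Sat: 7:56 AM–4:24 PM = 8 h 28 min; less 45 min break → 7 h 43 min
Sun: 7:17 AM–4:33 PM = 9 h 16 min; less 45 min break → 8 h 31 min
Total worked: 53 h 38 min = 3218 min.
Regular 44 h 0 min = 2640 min at £18.00/h; overtime 9 h 38 min = 578 min at £27.00/h.
Pay = (2640 × £18.00 + 578 × £27.00) ÷ 60 = £1052.10.

£1052.10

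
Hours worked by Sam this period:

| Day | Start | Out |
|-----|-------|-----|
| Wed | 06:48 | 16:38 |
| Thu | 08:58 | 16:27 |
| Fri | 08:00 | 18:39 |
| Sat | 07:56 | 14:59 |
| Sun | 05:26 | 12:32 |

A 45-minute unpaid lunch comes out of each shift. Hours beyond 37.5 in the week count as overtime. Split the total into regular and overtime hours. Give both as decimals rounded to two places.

Regular 37.50 hours, overtime 0.87 hours

Wed: 06:48–16:38 = 9 h 50 min; less 45 min break → 9 h 5 min
Thu: 08:58–16:27 = 7 h 29 min; less 45 min break → 6 h 44 min
Fri: 08:00–18:39 = 10 h 39 min; less 45 min break → 9 h 54 min
Sat: 07:56–14:59 = 7 h 3 min; less 45 min break → 6 h 18 min
Sun: 05:26–12:32 = 7 h 6 min; less 45 min break → 6 h 21 min
Total worked: 38 h 22 min = 38.37 h.
Threshold 37.5 h → overtime 0 h 52 min, regular 37 h 30 min.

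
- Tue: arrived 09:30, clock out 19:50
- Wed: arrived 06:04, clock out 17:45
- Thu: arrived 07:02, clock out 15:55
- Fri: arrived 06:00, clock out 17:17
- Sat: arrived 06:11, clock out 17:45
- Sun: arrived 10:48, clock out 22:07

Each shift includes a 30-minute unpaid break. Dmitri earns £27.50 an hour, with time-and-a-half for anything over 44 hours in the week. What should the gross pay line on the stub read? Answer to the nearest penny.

Tue: 09:30–19:50 = 10 h 20 min; less 30 min break → 9 h 50 min
Wed: 06:04–17:45 = 11 h 41 min; less 30 min break → 11 h 11 min
Thu: 07:02–15:55 = 8 h 53 min; less 30 min break → 8 h 23 min
Fri: 06:00–17:17 = 11 h 17 min; less 30 min break → 10 h 47 min
Sat: 06:11–17:45 = 11 h 34 min; less 30 min break → 11 h 4 min
Sun: 10:48–22:07 = 11 h 19 min; less 30 min break → 10 h 49 min
Total worked: 62 h 4 min = 3724 min.
Regular 44 h 0 min = 2640 min at £27.50/h; overtime 18 h 4 min = 1084 min at £41.25/h.
Pay = (2640 × £27.50 + 1084 × £41.25) ÷ 60 = £1955.25.

£1955.25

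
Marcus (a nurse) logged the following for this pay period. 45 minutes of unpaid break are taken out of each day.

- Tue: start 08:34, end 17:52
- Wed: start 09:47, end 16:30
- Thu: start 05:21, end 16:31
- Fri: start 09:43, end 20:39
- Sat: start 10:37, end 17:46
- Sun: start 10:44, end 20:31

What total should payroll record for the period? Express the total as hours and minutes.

50 h 33 min

Tue: 08:34–17:52 = 9 h 18 min; less 45 min break → 8 h 33 min
Wed: 09:47–16:30 = 6 h 43 min; less 45 min break → 5 h 58 min
Thu: 05:21–16:31 = 11 h 10 min; less 45 min break → 10 h 25 min
Fri: 09:43–20:39 = 10 h 56 min; less 45 min break → 10 h 11 min
Sat: 10:37–17:46 = 7 h 9 min; less 45 min break → 6 h 24 min
Sun: 10:44–20:31 = 9 h 47 min; less 45 min break → 9 h 2 min
Total: 8 h 33 min + 5 h 58 min + 10 h 25 min + 10 h 11 min + 6 h 24 min + 9 h 2 min = 50 h 33 min.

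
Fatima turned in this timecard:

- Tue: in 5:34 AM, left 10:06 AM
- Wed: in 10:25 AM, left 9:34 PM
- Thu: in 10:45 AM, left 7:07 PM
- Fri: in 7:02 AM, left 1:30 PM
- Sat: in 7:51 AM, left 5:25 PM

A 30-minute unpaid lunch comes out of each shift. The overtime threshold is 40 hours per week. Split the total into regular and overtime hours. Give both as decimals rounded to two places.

Tue: 5:34 AM–10:06 AM = 4 h 32 min; less 30 min break → 4 h 2 min
Wed: 10:25 AM–9:34 PM = 11 h 9 min; less 30 min break → 10 h 39 min
Thu: 10:45 AM–7:07 PM = 8 h 22 min; less 30 min break → 7 h 52 min
Fri: 7:02 AM–1:30 PM = 6 h 28 min; less 30 min break → 5 h 58 min
Sat: 7:51 AM–5:25 PM = 9 h 34 min; less 30 min break → 9 h 4 min
Total worked: 37 h 35 min = 37.58 h.
Threshold 40 h → overtime 0 h 0 min, regular 37 h 35 min.

Regular 37.58 hours, overtime 0.00 hours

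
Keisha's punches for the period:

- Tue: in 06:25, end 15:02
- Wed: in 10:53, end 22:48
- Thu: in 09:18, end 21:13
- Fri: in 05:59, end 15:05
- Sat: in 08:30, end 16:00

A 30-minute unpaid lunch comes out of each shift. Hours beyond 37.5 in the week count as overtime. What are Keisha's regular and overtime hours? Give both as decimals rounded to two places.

Regular 37.50 hours, overtime 9.05 hours

Tue: 06:25–15:02 = 8 h 37 min; less 30 min break → 8 h 7 min
Wed: 10:53–22:48 = 11 h 55 min; less 30 min break → 11 h 25 min
Thu: 09:18–21:13 = 11 h 55 min; less 30 min break → 11 h 25 min
Fri: 05:59–15:05 = 9 h 6 min; less 30 min break → 8 h 36 min
Sat: 08:30–16:00 = 7 h 30 min; less 30 min break → 7 h 0 min
Total worked: 46 h 33 min = 46.55 h.
Threshold 37.5 h → overtime 9 h 3 min, regular 37 h 30 min.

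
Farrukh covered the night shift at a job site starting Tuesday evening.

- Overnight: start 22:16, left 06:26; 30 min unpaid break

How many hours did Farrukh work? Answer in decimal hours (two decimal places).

Overnight: 22:16 → midnight = 1 h 44 min; midnight → 06:26 = 6 h 26 min; span 8 h 10 min; less 30 min break → 7 h 40 min

7.67 hours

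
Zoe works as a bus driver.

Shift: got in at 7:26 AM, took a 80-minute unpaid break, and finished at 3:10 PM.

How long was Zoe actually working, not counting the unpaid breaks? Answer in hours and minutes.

6 h 24 min

Shift: 7:26 AM–3:10 PM = 7 h 44 min; less 80 min break → 6 h 24 min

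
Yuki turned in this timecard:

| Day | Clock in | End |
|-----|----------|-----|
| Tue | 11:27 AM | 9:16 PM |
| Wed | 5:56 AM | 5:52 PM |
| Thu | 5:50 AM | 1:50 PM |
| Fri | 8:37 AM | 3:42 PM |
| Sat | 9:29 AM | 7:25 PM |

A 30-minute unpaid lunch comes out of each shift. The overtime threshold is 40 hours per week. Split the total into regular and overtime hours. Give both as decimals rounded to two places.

Tue: 11:27 AM–9:16 PM = 9 h 49 min; less 30 min break → 9 h 19 min
Wed: 5:56 AM–5:52 PM = 11 h 56 min; less 30 min break → 11 h 26 min
Thu: 5:50 AM–1:50 PM = 8 h 0 min; less 30 min break → 7 h 30 min
Fri: 8:37 AM–3:42 PM = 7 h 5 min; less 30 min break → 6 h 35 min
Sat: 9:29 AM–7:25 PM = 9 h 56 min; less 30 min break → 9 h 26 min
Total worked: 44 h 16 min = 44.27 h.
Threshold 40 h → overtime 4 h 16 min, regular 40 h 0 min.

Regular 40.00 hours, overtime 4.27 hours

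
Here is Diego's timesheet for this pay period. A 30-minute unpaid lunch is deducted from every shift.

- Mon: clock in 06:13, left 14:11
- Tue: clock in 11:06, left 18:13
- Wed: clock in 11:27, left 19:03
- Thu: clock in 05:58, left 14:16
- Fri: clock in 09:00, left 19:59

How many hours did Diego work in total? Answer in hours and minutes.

39 h 28 min

Mon: 06:13–14:11 = 7 h 58 min; less 30 min break → 7 h 28 min
Tue: 11:06–18:13 = 7 h 7 min; less 30 min break → 6 h 37 min
Wed: 11:27–19:03 = 7 h 36 min; less 30 min break → 7 h 6 min
Thu: 05:58–14:16 = 8 h 18 min; less 30 min break → 7 h 48 min
Fri: 09:00–19:59 = 10 h 59 min; less 30 min break → 10 h 29 min
Total: 7 h 28 min + 6 h 37 min + 7 h 6 min + 7 h 48 min + 10 h 29 min = 39 h 28 min.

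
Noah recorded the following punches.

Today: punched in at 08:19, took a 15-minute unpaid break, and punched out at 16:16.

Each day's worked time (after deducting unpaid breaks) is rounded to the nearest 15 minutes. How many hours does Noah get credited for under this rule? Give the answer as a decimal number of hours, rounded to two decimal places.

Today: 08:19–16:16 = 7 h 57 min − 15 min = 7 h 42 min → rounds to 7 h 45 min

7.75 hours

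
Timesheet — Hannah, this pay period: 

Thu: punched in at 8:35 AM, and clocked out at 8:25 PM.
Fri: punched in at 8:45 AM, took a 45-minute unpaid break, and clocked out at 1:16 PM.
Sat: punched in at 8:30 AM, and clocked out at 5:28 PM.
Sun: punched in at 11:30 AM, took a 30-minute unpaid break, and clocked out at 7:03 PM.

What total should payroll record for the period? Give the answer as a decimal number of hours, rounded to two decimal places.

31.62 hours

Thu: 8:35 AM–8:25 PM = 11 h 50 min
Fri: 8:45 AM–1:16 PM = 4 h 31 min; less 45 min break → 3 h 46 min
Sat: 8:30 AM–5:28 PM = 8 h 58 min
Sun: 11:30 AM–7:03 PM = 7 h 33 min; less 30 min break → 7 h 3 min
Total: 11 h 50 min + 3 h 46 min + 8 h 58 min + 7 h 3 min = 31 h 37 min.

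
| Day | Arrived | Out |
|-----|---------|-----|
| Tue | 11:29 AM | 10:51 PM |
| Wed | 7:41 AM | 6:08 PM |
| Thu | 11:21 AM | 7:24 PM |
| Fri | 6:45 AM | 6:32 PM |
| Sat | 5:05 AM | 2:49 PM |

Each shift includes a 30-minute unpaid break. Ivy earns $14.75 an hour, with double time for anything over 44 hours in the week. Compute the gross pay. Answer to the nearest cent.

$793.06

Tue: 11:29 AM–10:51 PM = 11 h 22 min; less 30 min break → 10 h 52 min
Wed: 7:41 AM–6:08 PM = 10 h 27 min; less 30 min break → 9 h 57 min
Thu: 11:21 AM–7:24 PM = 8 h 3 min; less 30 min break → 7 h 33 min
Fri: 6:45 AM–6:32 PM = 11 h 47 min; less 30 min break → 11 h 17 min
Sat: 5:05 AM–2:49 PM = 9 h 44 min; less 30 min break → 9 h 14 min
Total worked: 48 h 53 min = 2933 min.
Regular 44 h 0 min = 2640 min at $14.75/h; overtime 4 h 53 min = 293 min at $29.50/h.
Pay = (2640 × $14.75 + 293 × $29.50) ÷ 60 = $793.06.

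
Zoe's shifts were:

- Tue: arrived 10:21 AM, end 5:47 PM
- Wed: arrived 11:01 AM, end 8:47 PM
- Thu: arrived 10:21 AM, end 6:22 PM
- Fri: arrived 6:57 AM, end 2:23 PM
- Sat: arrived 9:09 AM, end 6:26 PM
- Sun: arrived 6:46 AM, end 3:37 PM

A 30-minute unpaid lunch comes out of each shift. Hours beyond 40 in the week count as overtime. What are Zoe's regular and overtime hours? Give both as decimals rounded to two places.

Regular 40.00 hours, overtime 7.78 hours

Tue: 10:21 AM–5:47 PM = 7 h 26 min; less 30 min break → 6 h 56 min
Wed: 11:01 AM–8:47 PM = 9 h 46 min; less 30 min break → 9 h 16 min
Thu: 10:21 AM–6:22 PM = 8 h 1 min; less 30 min break → 7 h 31 min
Fri: 6:57 AM–2:23 PM = 7 h 26 min; less 30 min break → 6 h 56 min
Sat: 9:09 AM–6:26 PM = 9 h 17 min; less 30 min break → 8 h 47 min
Sun: 6:46 AM–3:37 PM = 8 h 51 min; less 30 min break → 8 h 21 min
Total worked: 47 h 47 min = 47.78 h.
Threshold 40 h → overtime 7 h 47 min, regular 40 h 0 min.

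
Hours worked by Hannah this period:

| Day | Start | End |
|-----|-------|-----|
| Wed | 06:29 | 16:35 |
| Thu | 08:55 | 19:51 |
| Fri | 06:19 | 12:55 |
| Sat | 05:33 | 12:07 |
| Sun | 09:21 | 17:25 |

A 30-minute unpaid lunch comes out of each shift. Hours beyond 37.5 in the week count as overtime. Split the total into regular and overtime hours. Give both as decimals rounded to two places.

Regular 37.50 hours, overtime 2.27 hours

Wed: 06:29–16:35 = 10 h 6 min; less 30 min break → 9 h 36 min
Thu: 08:55–19:51 = 10 h 56 min; less 30 min break → 10 h 26 min
Fri: 06:19–12:55 = 6 h 36 min; less 30 min break → 6 h 6 min
Sat: 05:33–12:07 = 6 h 34 min; less 30 min break → 6 h 4 min
Sun: 09:21–17:25 = 8 h 4 min; less 30 min break → 7 h 34 min
Total worked: 39 h 46 min = 39.77 h.
Threshold 37.5 h → overtime 2 h 16 min, regular 37 h 30 min.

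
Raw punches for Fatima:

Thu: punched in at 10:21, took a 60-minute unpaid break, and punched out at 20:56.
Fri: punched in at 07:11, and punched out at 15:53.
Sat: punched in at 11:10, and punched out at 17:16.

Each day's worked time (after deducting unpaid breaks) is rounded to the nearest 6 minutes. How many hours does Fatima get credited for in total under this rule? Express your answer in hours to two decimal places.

24.40 hours

Thu: 10:21–20:56 = 10 h 35 min − 60 min = 9 h 35 min → rounds to 9 h 36 min
Fri: 07:11–15:53 = 8 h 42 min → rounds to 8 h 42 min
Sat: 11:10–17:16 = 6 h 6 min → rounds to 6 h 6 min
Total credited: 24 h 24 min.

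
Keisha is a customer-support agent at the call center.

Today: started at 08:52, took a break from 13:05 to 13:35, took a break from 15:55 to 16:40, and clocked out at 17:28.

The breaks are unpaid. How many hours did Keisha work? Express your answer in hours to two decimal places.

Today: 08:52–17:28 = 8 h 36 min; less 75 min break → 7 h 21 min

7.35 hours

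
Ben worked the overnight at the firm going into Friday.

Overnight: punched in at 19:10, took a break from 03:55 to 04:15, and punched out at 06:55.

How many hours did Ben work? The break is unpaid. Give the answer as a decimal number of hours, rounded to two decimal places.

Overnight: 19:10 → midnight = 4 h 50 min; midnight → 06:55 = 6 h 55 min; span 11 h 45 min; less 20 min break → 11 h 25 min

11.42 hours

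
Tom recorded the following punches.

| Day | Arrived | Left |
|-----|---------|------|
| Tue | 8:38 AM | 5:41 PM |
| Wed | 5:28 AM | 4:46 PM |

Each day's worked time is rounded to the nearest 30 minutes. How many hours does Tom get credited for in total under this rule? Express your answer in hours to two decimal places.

Tue: 8:38 AM–5:41 PM = 9 h 3 min → rounds to 9 h 0 min
Wed: 5:28 AM–4:46 PM = 11 h 18 min → rounds to 11 h 30 min
Total credited: 20 h 30 min.

20.50 hours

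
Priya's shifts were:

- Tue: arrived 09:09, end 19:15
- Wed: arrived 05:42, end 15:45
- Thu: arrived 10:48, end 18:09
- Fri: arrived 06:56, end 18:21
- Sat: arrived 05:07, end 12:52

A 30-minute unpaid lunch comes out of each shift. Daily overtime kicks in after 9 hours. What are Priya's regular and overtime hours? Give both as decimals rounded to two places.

Tue: 09:09–19:15 = 10 h 6 min; less 30 min break → 9 h 36 min
Wed: 05:42–15:45 = 10 h 3 min; less 30 min break → 9 h 33 min
Thu: 10:48–18:09 = 7 h 21 min; less 30 min break → 6 h 51 min
Fri: 06:56–18:21 = 11 h 25 min; less 30 min break → 10 h 55 min
Sat: 05:07–12:52 = 7 h 45 min; less 30 min break → 7 h 15 min
Tue reg 9 h 0 min / OT 0 h 36 min; Wed reg 9 h 0 min / OT 0 h 33 min; Thu reg 6 h 51 min / OT 0 h 0 min; Fri reg 9 h 0 min / OT 1 h 55 min; Sat reg 7 h 15 min / OT 0 h 0 min.
Totals: regular 41 h 6 min, overtime 3 h 4 min.

Regular 41.10 hours, overtime 3.07 hours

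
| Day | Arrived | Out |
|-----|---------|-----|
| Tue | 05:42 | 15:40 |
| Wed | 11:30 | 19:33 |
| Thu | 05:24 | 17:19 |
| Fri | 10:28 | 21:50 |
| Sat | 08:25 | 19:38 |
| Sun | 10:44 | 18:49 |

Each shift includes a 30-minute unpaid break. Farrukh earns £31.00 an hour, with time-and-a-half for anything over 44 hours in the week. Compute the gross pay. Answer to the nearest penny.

£1996.40

Tue: 05:42–15:40 = 9 h 58 min; less 30 min break → 9 h 28 min
Wed: 11:30–19:33 = 8 h 3 min; less 30 min break → 7 h 33 min
Thu: 05:24–17:19 = 11 h 55 min; less 30 min break → 11 h 25 min
Fri: 10:28–21:50 = 11 h 22 min; less 30 min break → 10 h 52 min
Sat: 08:25–19:38 = 11 h 13 min; less 30 min break → 10 h 43 min
Sun: 10:44–18:49 = 8 h 5 min; less 30 min break → 7 h 35 min
Total worked: 57 h 36 min = 3456 min.
Regular 44 h 0 min = 2640 min at £31.00/h; overtime 13 h 36 min = 816 min at £46.50/h.
Pay = (2640 × £31.00 + 816 × £46.50) ÷ 60 = £1996.40.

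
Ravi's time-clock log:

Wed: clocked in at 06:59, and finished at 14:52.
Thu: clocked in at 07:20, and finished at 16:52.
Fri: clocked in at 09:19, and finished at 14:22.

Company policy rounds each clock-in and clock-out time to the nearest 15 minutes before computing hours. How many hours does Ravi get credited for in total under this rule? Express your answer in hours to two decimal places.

Wed: in 06:59→07:00, out 14:52→14:45; 7 h 45 min
Thu: in 07:20→07:15, out 16:52→16:45; 9 h 30 min
Fri: in 09:19→09:15, out 14:22→14:15; 5 h 0 min
Total credited: 22 h 15 min.

22.25 hours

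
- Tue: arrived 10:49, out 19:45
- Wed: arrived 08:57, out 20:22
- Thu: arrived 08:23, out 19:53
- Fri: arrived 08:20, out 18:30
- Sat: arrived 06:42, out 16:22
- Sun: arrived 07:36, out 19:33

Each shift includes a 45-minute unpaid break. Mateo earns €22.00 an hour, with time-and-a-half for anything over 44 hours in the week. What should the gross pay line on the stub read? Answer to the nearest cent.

€1467.40

Tue: 10:49–19:45 = 8 h 56 min; less 45 min break → 8 h 11 min
Wed: 08:57–20:22 = 11 h 25 min; less 45 min break → 10 h 40 min
Thu: 08:23–19:53 = 11 h 30 min; less 45 min break → 10 h 45 min
Fri: 08:20–18:30 = 10 h 10 min; less 45 min break → 9 h 25 min
Sat: 06:42–16:22 = 9 h 40 min; less 45 min break → 8 h 55 min
Sun: 07:36–19:33 = 11 h 57 min; less 45 min break → 11 h 12 min
Total worked: 59 h 8 min = 3548 min.
Regular 44 h 0 min = 2640 min at €22.00/h; overtime 15 h 8 min = 908 min at €33.00/h.
Pay = (2640 × €22.00 + 908 × €33.00) ÷ 60 = €1467.40.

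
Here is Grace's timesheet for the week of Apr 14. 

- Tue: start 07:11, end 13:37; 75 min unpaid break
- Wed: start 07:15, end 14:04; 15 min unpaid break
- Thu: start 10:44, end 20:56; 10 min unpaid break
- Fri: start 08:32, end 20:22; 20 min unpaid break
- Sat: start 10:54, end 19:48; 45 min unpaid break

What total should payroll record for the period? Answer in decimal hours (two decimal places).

41.43 hours

Tue: 07:11–13:37 = 6 h 26 min; less 75 min break → 5 h 11 min
Wed: 07:15–14:04 = 6 h 49 min; less 15 min break → 6 h 34 min
Thu: 10:44–20:56 = 10 h 12 min; less 10 min break → 10 h 2 min
Fri: 08:32–20:22 = 11 h 50 min; less 20 min break → 11 h 30 min
Sat: 10:54–19:48 = 8 h 54 min; less 45 min break → 8 h 9 min
Total: 5 h 11 min + 6 h 34 min + 10 h 2 min + 11 h 30 min + 8 h 9 min = 41 h 26 min.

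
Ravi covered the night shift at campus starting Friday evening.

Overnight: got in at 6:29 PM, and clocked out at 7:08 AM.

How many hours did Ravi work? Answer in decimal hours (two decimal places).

Overnight: 6:29 PM → midnight = 5 h 31 min; midnight → 7:08 AM = 7 h 8 min; span 12 h 39 min

12.65 hours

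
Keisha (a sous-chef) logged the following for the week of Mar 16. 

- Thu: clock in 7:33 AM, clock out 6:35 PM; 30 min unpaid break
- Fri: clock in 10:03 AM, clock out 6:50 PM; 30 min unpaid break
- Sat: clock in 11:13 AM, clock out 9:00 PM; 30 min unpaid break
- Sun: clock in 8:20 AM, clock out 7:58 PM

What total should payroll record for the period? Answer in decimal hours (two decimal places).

39.73 hours

Thu: 7:33 AM–6:35 PM = 11 h 2 min; less 30 min break → 10 h 32 min
Fri: 10:03 AM–6:50 PM = 8 h 47 min; less 30 min break → 8 h 17 min
Sat: 11:13 AM–9:00 PM = 9 h 47 min; less 30 min break → 9 h 17 min
Sun: 8:20 AM–7:58 PM = 11 h 38 min
Total: 10 h 32 min + 8 h 17 min + 9 h 17 min + 11 h 38 min = 39 h 44 min.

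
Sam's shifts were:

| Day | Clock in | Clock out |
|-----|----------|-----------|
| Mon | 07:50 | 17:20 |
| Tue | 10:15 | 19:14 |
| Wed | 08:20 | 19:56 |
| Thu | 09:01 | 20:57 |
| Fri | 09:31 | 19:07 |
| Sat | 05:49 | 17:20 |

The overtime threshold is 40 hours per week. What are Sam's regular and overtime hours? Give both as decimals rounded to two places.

Mon: 07:50–17:20 = 9 h 30 min
Tue: 10:15–19:14 = 8 h 59 min
Wed: 08:20–19:56 = 11 h 36 min
Thu: 09:01–20:57 = 11 h 56 min
Fri: 09:31–19:07 = 9 h 36 min
Sat: 05:49–17:20 = 11 h 31 min
Total worked: 63 h 8 min = 63.13 h.
Threshold 40 h → overtime 23 h 8 min, regular 40 h 0 min.

Regular 40.00 hours, overtime 23.13 hours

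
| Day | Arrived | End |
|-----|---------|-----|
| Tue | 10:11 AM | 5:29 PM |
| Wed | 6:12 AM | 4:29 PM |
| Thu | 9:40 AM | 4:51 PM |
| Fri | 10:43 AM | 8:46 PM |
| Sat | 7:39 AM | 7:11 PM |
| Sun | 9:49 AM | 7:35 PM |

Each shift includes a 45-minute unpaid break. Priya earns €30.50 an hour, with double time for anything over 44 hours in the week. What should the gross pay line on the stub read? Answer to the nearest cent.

Tue: 10:11 AM–5:29 PM = 7 h 18 min; less 45 min break → 6 h 33 min
Wed: 6:12 AM–4:29 PM = 10 h 17 min; less 45 min break → 9 h 32 min
Thu: 9:40 AM–4:51 PM = 7 h 11 min; less 45 min break → 6 h 26 min
Fri: 10:43 AM–8:46 PM = 10 h 3 min; less 45 min break → 9 h 18 min
Sat: 7:39 AM–7:11 PM = 11 h 32 min; less 45 min break → 10 h 47 min
Sun: 9:49 AM–7:35 PM = 9 h 46 min; less 45 min break → 9 h 1 min
Total worked: 51 h 37 min = 3097 min.
Regular 44 h 0 min = 2640 min at €30.50/h; overtime 7 h 37 min = 457 min at €61.00/h.
Pay = (2640 × €30.50 + 457 × €61.00) ÷ 60 = €1806.62.

€1806.62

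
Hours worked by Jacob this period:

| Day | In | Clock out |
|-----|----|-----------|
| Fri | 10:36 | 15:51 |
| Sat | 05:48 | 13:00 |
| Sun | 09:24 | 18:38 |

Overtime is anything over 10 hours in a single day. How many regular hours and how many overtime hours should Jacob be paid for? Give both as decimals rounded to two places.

Regular 21.68 hours, overtime 0.00 hours

Fri: 10:36–15:51 = 5 h 15 min
Sat: 05:48–13:00 = 7 h 12 min
Sun: 09:24–18:38 = 9 h 14 min
Fri reg 5 h 15 min / OT 0 h 0 min; Sat reg 7 h 12 min / OT 0 h 0 min; Sun reg 9 h 14 min / OT 0 h 0 min.
Totals: regular 21 h 41 min, overtime 0 h 0 min.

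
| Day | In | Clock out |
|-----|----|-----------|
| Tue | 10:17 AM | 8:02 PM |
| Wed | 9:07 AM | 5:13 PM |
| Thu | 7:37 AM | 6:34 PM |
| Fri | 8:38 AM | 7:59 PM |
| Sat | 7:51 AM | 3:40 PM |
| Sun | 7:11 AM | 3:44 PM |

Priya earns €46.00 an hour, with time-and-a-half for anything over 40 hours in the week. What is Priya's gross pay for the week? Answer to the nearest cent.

€2979.65

Tue: 10:17 AM–8:02 PM = 9 h 45 min
Wed: 9:07 AM–5:13 PM = 8 h 6 min
Thu: 7:37 AM–6:34 PM = 10 h 57 min
Fri: 8:38 AM–7:59 PM = 11 h 21 min
Sat: 7:51 AM–3:40 PM = 7 h 49 min
Sun: 7:11 AM–3:44 PM = 8 h 33 min
Total worked: 56 h 31 min = 3391 min.
Regular 40 h 0 min = 2400 min at €46.00/h; overtime 16 h 31 min = 991 min at €69.00/h.
Pay = (2400 × €46.00 + 991 × €69.00) ÷ 60 = €2979.65.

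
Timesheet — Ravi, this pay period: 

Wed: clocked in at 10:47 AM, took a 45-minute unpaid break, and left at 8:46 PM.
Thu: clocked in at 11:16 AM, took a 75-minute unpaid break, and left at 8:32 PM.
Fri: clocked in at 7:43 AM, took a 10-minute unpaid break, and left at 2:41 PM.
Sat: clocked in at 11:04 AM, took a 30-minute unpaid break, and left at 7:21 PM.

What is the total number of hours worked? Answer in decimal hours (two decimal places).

31.83 hours

Wed: 10:47 AM–8:46 PM = 9 h 59 min; less 45 min break → 9 h 14 min
Thu: 11:16 AM–8:32 PM = 9 h 16 min; less 75 min break → 8 h 1 min
Fri: 7:43 AM–2:41 PM = 6 h 58 min; less 10 min break → 6 h 48 min
Sat: 11:04 AM–7:21 PM = 8 h 17 min; less 30 min break → 7 h 47 min
Total: 9 h 14 min + 8 h 1 min + 6 h 48 min + 7 h 47 min = 31 h 50 min.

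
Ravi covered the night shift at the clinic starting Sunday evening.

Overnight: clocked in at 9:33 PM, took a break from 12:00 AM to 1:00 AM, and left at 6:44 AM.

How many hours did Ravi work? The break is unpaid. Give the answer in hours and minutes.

Overnight: 9:33 PM → midnight = 2 h 27 min; midnight → 6:44 AM = 6 h 44 min; span 9 h 11 min; less 60 min break → 8 h 11 min

8 h 11 min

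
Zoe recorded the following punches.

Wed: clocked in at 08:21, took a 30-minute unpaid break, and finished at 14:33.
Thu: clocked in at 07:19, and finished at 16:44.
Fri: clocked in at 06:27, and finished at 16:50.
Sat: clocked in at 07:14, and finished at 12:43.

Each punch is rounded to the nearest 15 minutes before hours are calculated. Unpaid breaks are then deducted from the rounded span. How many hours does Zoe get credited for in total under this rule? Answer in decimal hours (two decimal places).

Wed: in 08:21→08:15, out 14:33→14:30; 6 h 15 min − 30 min = 5 h 45 min
Thu: in 07:19→07:15, out 16:44→16:45; 9 h 30 min
Fri: in 06:27→06:30, out 16:50→16:45; 10 h 15 min
Sat: in 07:14→07:15, out 12:43→12:45; 5 h 30 min
Total credited: 31 h 0 min.

31.00 hours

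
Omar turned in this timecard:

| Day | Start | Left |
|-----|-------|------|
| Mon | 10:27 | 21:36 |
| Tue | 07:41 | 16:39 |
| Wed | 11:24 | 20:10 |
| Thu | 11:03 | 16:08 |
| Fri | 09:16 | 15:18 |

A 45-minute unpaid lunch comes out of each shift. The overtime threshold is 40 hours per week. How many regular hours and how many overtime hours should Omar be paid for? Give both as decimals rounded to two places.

Regular 36.25 hours, overtime 0.00 hours

Mon: 10:27–21:36 = 11 h 9 min; less 45 min break → 10 h 24 min
Tue: 07:41–16:39 = 8 h 58 min; less 45 min break → 8 h 13 min
Wed: 11:24–20:10 = 8 h 46 min; less 45 min break → 8 h 1 min
Thu: 11:03–16:08 = 5 h 5 min; less 45 min break → 4 h 20 min
Fri: 09:16–15:18 = 6 h 2 min; less 45 min break → 5 h 17 min
Total worked: 36 h 15 min = 36.25 h.
Threshold 40 h → overtime 0 h 0 min, regular 36 h 15 min.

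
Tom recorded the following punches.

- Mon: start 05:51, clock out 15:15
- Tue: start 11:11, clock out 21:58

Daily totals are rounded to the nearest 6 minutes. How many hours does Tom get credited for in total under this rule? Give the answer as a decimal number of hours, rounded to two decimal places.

20.20 hours

Mon: 05:51–15:15 = 9 h 24 min → rounds to 9 h 24 min
Tue: 11:11–21:58 = 10 h 47 min → rounds to 10 h 48 min
Total credited: 20 h 12 min.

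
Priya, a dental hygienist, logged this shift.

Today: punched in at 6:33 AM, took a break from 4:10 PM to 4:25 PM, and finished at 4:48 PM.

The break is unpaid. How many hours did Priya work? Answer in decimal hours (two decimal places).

Today: 6:33 AM–4:48 PM = 10 h 15 min; less 15 min break → 10 h 0 min

10.00 hours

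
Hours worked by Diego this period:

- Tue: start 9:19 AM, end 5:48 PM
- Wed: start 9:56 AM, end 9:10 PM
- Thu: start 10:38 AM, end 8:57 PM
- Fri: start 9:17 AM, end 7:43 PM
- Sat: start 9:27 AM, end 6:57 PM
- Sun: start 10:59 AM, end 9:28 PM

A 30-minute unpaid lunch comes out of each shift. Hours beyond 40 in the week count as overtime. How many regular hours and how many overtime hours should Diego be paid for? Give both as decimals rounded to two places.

Tue: 9:19 AM–5:48 PM = 8 h 29 min; less 30 min break → 7 h 59 min
Wed: 9:56 AM–9:10 PM = 11 h 14 min; less 30 min break → 10 h 44 min
Thu: 10:38 AM–8:57 PM = 10 h 19 min; less 30 min break → 9 h 49 min
Fri: 9:17 AM–7:43 PM = 10 h 26 min; less 30 min break → 9 h 56 min
Sat: 9:27 AM–6:57 PM = 9 h 30 min; less 30 min break → 9 h 0 min
Sun: 10:59 AM–9:28 PM = 10 h 29 min; less 30 min break → 9 h 59 min
Total worked: 57 h 27 min = 57.45 h.
Threshold 40 h → overtime 17 h 27 min, regular 40 h 0 min.

Regular 40.00 hours, overtime 17.45 hours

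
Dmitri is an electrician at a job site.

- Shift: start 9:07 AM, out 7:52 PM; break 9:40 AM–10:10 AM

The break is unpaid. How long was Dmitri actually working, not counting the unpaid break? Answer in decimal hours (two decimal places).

10.25 hours

Shift: 9:07 AM–7:52 PM = 10 h 45 min; less 30 min break → 10 h 15 min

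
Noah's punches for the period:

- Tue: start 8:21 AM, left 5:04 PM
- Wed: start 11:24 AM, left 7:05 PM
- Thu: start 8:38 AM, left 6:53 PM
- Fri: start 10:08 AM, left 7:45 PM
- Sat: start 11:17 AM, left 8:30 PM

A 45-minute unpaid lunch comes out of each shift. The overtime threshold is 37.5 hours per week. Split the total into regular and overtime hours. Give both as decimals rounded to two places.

Tue: 8:21 AM–5:04 PM = 8 h 43 min; less 45 min break → 7 h 58 min
Wed: 11:24 AM–7:05 PM = 7 h 41 min; less 45 min break → 6 h 56 min
Thu: 8:38 AM–6:53 PM = 10 h 15 min; less 45 min break → 9 h 30 min
Fri: 10:08 AM–7:45 PM = 9 h 37 min; less 45 min break → 8 h 52 min
Sat: 11:17 AM–8:30 PM = 9 h 13 min; less 45 min break → 8 h 28 min
Total worked: 41 h 44 min = 41.73 h.
Threshold 37.5 h → overtime 4 h 14 min, regular 37 h 30 min.

Regular 37.50 hours, overtime 4.23 hours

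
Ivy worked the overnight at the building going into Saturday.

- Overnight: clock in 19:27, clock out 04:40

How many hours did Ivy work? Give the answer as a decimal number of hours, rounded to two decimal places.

9.22 hours

Overnight: 19:27 → midnight = 4 h 33 min; midnight → 04:40 = 4 h 40 min; span 9 h 13 min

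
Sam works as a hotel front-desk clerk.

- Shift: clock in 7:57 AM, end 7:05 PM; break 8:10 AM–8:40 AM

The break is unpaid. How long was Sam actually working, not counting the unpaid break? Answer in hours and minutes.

10 h 38 min

Shift: 7:57 AM–7:05 PM = 11 h 8 min; less 30 min break → 10 h 38 min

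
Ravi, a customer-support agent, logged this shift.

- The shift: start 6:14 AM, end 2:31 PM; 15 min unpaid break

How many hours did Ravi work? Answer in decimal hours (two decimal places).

8.03 hours

The shift: 6:14 AM–2:31 PM = 8 h 17 min; less 15 min break → 8 h 2 min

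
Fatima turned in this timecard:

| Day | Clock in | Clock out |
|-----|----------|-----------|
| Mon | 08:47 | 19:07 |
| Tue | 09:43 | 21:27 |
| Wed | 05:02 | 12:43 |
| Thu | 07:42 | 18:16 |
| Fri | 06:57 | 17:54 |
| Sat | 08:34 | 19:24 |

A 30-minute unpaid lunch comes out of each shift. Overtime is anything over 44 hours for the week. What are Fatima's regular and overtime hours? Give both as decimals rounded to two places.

Mon: 08:47–19:07 = 10 h 20 min; less 30 min break → 9 h 50 min
Tue: 09:43–21:27 = 11 h 44 min; less 30 min break → 11 h 14 min
Wed: 05:02–12:43 = 7 h 41 min; less 30 min break → 7 h 11 min
Thu: 07:42–18:16 = 10 h 34 min; less 30 min break → 10 h 4 min
Fri: 06:57–17:54 = 10 h 57 min; less 30 min break → 10 h 27 min
Sat: 08:34–19:24 = 10 h 50 min; less 30 min break → 10 h 20 min
Total worked: 59 h 6 min = 59.10 h.
Threshold 44 h → overtime 15 h 6 min, regular 44 h 0 min.

Regular 44.00 hours, overtime 15.10 hours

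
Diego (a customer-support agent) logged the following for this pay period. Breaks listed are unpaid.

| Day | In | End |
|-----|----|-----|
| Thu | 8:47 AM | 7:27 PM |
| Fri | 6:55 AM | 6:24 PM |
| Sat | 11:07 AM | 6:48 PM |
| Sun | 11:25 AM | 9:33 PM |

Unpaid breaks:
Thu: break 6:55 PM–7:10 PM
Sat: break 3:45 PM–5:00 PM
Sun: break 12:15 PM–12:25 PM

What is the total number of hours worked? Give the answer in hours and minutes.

Thu: 8:47 AM–7:27 PM = 10 h 40 min; less 15 min break → 10 h 25 min
Fri: 6:55 AM–6:24 PM = 11 h 29 min
Sat: 11:07 AM–6:48 PM = 7 h 41 min; less 75 min break → 6 h 26 min
Sun: 11:25 AM–9:33 PM = 10 h 8 min; less 10 min break → 9 h 58 min
Total: 10 h 25 min + 11 h 29 min + 6 h 26 min + 9 h 58 min = 38 h 18 min.

38 h 18 min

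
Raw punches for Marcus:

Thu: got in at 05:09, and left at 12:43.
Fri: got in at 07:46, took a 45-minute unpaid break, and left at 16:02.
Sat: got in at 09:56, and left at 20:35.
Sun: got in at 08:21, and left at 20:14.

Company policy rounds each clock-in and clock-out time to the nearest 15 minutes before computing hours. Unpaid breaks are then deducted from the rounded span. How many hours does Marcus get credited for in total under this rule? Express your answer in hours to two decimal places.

Thu: in 05:09→05:15, out 12:43→12:45; 7 h 30 min
Fri: in 07:46→07:45, out 16:02→16:00; 8 h 15 min − 45 min = 7 h 30 min
Sat: in 09:56→10:00, out 20:35→20:30; 10 h 30 min
Sun: in 08:21→08:15, out 20:14→20:15; 12 h 0 min
Total credited: 37 h 30 min.

37.50 hours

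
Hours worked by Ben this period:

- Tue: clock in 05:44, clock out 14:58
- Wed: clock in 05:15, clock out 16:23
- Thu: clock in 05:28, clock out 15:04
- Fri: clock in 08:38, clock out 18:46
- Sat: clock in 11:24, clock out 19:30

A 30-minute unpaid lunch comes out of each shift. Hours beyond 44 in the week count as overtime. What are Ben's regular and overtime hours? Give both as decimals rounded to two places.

Tue: 05:44–14:58 = 9 h 14 min; less 30 min break → 8 h 44 min
Wed: 05:15–16:23 = 11 h 8 min; less 30 min break → 10 h 38 min
Thu: 05:28–15:04 = 9 h 36 min; less 30 min break → 9 h 6 min
Fri: 08:38–18:46 = 10 h 8 min; less 30 min break → 9 h 38 min
Sat: 11:24–19:30 = 8 h 6 min; less 30 min break → 7 h 36 min
Total worked: 45 h 42 min = 45.70 h.
Threshold 44 h → overtime 1 h 42 min, regular 44 h 0 min.

Regular 44.00 hours, overtime 1.70 hours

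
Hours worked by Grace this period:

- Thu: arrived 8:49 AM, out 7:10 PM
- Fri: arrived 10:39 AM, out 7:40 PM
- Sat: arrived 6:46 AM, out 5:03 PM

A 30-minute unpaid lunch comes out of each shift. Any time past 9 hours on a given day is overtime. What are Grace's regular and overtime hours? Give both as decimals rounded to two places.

Regular 26.52 hours, overtime 1.63 hours

Thu: 8:49 AM–7:10 PM = 10 h 21 min; less 30 min break → 9 h 51 min
Fri: 10:39 AM–7:40 PM = 9 h 1 min; less 30 min break → 8 h 31 min
Sat: 6:46 AM–5:03 PM = 10 h 17 min; less 30 min break → 9 h 47 min
Thu reg 9 h 0 min / OT 0 h 51 min; Fri reg 8 h 31 min / OT 0 h 0 min; Sat reg 9 h 0 min / OT 0 h 47 min.
Totals: regular 26 h 31 min, overtime 1 h 38 min.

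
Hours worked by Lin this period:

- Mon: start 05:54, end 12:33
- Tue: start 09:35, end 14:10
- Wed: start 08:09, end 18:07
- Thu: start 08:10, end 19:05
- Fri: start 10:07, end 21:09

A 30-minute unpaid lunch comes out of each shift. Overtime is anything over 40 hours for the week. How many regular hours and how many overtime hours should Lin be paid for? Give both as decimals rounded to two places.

Mon: 05:54–12:33 = 6 h 39 min; less 30 min break → 6 h 9 min
Tue: 09:35–14:10 = 4 h 35 min; less 30 min break → 4 h 5 min
Wed: 08:09–18:07 = 9 h 58 min; less 30 min break → 9 h 28 min
Thu: 08:10–19:05 = 10 h 55 min; less 30 min break → 10 h 25 min
Fri: 10:07–21:09 = 11 h 2 min; less 30 min break → 10 h 32 min
Total worked: 40 h 39 min = 40.65 h.
Threshold 40 h → overtime 0 h 39 min, regular 40 h 0 min.

Regular 40.00 hours, overtime 0.65 hours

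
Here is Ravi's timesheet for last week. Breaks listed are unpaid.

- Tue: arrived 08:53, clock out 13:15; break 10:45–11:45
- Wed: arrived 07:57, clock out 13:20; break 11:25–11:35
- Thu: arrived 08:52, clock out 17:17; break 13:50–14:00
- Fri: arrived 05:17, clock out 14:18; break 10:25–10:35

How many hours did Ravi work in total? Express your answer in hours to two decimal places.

Tue: 08:53–13:15 = 4 h 22 min; less 60 min break → 3 h 22 min
Wed: 07:57–13:20 = 5 h 23 min; less 10 min break → 5 h 13 min
Thu: 08:52–17:17 = 8 h 25 min; less 10 min break → 8 h 15 min
Fri: 05:17–14:18 = 9 h 1 min; less 10 min break → 8 h 51 min
Total: 3 h 22 min + 5 h 13 min + 8 h 15 min + 8 h 51 min = 25 h 41 min.

25.68 hours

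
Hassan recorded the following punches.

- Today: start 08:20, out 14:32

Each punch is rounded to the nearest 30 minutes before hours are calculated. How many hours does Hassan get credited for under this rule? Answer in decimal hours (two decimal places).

6.00 hours

Today: in 08:20→08:30, out 14:32→14:30; 6 h 0 min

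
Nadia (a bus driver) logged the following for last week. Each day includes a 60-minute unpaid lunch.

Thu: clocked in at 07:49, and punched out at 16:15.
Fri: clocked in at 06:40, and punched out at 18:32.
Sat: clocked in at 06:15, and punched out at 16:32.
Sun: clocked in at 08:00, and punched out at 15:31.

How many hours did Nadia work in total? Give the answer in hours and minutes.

34 h 6 min

Thu: 07:49–16:15 = 8 h 26 min; less 60 min break → 7 h 26 min
Fri: 06:40–18:32 = 11 h 52 min; less 60 min break → 10 h 52 min
Sat: 06:15–16:32 = 10 h 17 min; less 60 min break → 9 h 17 min
Sun: 08:00–15:31 = 7 h 31 min; less 60 min break → 6 h 31 min
Total: 7 h 26 min + 10 h 52 min + 9 h 17 min + 6 h 31 min = 34 h 6 min.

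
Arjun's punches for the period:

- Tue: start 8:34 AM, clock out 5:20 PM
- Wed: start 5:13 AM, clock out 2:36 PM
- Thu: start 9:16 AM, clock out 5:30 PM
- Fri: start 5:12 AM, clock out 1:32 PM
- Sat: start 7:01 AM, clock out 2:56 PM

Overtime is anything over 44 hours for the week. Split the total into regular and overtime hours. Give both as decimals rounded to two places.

Tue: 8:34 AM–5:20 PM = 8 h 46 min
Wed: 5:13 AM–2:36 PM = 9 h 23 min
Thu: 9:16 AM–5:30 PM = 8 h 14 min
Fri: 5:12 AM–1:32 PM = 8 h 20 min
Sat: 7:01 AM–2:56 PM = 7 h 55 min
Total worked: 42 h 38 min = 42.63 h.
Threshold 44 h → overtime 0 h 0 min, regular 42 h 38 min.

Regular 42.63 hours, overtime 0.00 hours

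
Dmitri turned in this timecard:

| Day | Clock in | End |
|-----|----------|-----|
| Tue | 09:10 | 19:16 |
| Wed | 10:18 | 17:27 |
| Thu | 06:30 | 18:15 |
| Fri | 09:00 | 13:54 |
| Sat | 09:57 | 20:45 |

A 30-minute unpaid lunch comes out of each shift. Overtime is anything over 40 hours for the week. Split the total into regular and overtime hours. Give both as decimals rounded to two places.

Tue: 09:10–19:16 = 10 h 6 min; less 30 min break → 9 h 36 min
Wed: 10:18–17:27 = 7 h 9 min; less 30 min break → 6 h 39 min
Thu: 06:30–18:15 = 11 h 45 min; less 30 min break → 11 h 15 min
Fri: 09:00–13:54 = 4 h 54 min; less 30 min break → 4 h 24 min
Sat: 09:57–20:45 = 10 h 48 min; less 30 min break → 10 h 18 min
Total worked: 42 h 12 min = 42.20 h.
Threshold 40 h → overtime 2 h 12 min, regular 40 h 0 min.

Regular 40.00 hours, overtime 2.20 hours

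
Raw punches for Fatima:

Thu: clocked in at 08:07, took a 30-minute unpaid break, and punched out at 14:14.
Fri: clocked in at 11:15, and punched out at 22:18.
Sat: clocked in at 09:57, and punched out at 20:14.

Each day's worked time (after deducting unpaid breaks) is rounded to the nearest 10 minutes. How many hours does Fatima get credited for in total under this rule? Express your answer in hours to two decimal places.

Thu: 08:07–14:14 = 6 h 7 min − 30 min = 5 h 37 min → rounds to 5 h 40 min
Fri: 11:15–22:18 = 11 h 3 min → rounds to 11 h 0 min
Sat: 09:57–20:14 = 10 h 17 min → rounds to 10 h 20 min
Total credited: 27 h 0 min.

27.00 hours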